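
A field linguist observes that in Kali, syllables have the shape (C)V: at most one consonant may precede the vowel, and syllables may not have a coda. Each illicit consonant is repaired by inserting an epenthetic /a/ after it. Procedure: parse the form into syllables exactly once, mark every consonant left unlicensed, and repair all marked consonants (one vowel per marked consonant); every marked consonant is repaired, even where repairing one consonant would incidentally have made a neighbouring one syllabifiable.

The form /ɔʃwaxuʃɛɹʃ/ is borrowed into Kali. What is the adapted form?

ɔʃawaxuʃɛɹaʃa

Under (C)V, the unsyllabifiable consonants are /ʃ/, /ɹ/, /ʃ/ (no codas are permitted; onsets are limited to one consonant).
Inserting the epenthetic vowel yields /ʃ/ → /ʃa/, /ɹ/ → /ɹa/, /ʃ/ → /ʃa/.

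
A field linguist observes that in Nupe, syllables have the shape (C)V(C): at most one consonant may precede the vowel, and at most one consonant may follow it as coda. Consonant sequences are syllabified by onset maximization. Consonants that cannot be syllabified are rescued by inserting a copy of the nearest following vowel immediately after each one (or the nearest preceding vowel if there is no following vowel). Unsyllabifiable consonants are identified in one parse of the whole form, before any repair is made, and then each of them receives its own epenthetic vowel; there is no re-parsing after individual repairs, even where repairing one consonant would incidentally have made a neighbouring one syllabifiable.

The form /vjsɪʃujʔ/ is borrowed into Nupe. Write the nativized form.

Under (C)V(C), the unsyllabifiable consonants are /v/, /j/, /ʔ/ (at most one coda consonant is licensed; onsets are limited to one consonant).
Epenthesis after each stranded consonant: /v/ → /vɪ/, /j/ → /jɪ/, /ʔ/ → /ʔu/.

vɪjɪsɪʃujʔu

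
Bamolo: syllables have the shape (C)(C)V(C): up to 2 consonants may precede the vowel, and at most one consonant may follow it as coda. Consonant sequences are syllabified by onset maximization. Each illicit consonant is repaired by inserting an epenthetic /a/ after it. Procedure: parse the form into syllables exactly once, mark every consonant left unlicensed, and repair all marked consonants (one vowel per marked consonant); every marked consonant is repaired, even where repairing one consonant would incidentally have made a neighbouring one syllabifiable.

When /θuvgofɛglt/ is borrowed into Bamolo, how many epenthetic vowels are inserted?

The unsyllabifiable consonants are /l/, /t/; each receives one epenthetic vowel.

2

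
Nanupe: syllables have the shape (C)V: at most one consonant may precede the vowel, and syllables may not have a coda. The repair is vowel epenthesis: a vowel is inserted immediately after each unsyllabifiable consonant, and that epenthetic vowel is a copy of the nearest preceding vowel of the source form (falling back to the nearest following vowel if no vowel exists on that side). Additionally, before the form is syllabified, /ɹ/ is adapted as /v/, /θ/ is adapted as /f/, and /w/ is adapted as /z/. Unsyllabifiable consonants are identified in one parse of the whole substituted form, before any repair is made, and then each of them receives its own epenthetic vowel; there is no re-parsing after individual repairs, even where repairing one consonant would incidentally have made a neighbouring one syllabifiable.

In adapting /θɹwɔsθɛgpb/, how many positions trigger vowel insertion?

After substitution the input is /fvzɔsfɛgpb/.
The unsyllabifiable consonants are /f/, /v/, /s/, /g/, /p/, /b/; each receives one epenthetic vowel.

6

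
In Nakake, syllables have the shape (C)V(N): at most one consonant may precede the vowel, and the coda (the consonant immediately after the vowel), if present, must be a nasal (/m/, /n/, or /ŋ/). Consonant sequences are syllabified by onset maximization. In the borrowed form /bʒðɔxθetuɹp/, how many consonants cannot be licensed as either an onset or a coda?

5

Syllabifying with onset maximization leaves /b/, /ʒ/, /x/, /ɹ/, /p/ stranded (only a nasal (/m/, /n/, or /ŋ/) is licensed in coda position; onsets are limited to one consonant).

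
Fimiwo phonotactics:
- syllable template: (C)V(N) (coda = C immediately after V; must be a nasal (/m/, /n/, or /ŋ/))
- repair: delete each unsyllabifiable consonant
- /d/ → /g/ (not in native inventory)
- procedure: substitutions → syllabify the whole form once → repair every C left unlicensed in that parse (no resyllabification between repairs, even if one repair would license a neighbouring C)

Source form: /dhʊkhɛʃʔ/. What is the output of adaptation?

hʊhɛ

Substitution: /d/ → /g/, giving /ghʊkhɛʃʔ/.
The consonants /g/, /k/, /ʃ/, /ʔ/ cannot be parsed into a legal (C)V(N) syllable (only a nasal (/m/, /n/, or /ŋ/) is licensed in coda position; onsets are limited to one consonant).
Deletion applies to /g/, /k/, /ʃ/, /ʔ/.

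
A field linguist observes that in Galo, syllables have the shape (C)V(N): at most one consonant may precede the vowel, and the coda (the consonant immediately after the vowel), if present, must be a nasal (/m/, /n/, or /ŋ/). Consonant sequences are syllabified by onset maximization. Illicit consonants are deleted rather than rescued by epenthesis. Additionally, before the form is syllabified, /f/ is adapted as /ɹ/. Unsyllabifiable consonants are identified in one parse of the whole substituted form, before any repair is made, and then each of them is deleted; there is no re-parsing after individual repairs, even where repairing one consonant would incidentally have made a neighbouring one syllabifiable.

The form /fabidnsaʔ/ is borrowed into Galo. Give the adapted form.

Substitution: /f/ → /ɹ/, giving /ɹabidnsaʔ/.
Syllabifying with onset maximization leaves /d/, /n/, /ʔ/ stranded (only a nasal (/m/, /n/, or /ŋ/) is licensed in coda position; onsets are limited to one consonant).
Deleting the stranded consonants removes /d/, /n/, /ʔ/.

ɹabisa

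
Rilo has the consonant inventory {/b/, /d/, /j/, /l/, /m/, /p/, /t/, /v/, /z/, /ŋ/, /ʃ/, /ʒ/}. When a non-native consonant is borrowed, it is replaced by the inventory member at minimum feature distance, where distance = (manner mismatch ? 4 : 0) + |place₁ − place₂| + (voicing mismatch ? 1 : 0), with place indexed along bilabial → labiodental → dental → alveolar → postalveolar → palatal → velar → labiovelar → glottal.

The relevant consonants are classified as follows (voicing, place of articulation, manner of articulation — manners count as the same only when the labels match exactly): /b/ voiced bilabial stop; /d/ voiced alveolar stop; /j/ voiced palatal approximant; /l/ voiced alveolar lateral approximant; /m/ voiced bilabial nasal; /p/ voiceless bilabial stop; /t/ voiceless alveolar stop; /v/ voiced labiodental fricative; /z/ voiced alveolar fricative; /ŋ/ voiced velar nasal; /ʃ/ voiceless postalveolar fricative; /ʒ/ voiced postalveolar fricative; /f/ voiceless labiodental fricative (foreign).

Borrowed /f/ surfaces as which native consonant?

v

/v/ is closest: same manner (fricative), place distance 0 (labiodental→labiodental), voicing differs (+1); total 1. Next closest is /z/ at distance 3.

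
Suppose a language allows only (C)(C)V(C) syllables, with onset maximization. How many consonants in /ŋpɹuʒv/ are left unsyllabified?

Under (C)(C)V(C), the unsyllabifiable consonants are /ŋ/, /v/ (at most one coda consonant is licensed; onsets may contain at most 2 consonants).

2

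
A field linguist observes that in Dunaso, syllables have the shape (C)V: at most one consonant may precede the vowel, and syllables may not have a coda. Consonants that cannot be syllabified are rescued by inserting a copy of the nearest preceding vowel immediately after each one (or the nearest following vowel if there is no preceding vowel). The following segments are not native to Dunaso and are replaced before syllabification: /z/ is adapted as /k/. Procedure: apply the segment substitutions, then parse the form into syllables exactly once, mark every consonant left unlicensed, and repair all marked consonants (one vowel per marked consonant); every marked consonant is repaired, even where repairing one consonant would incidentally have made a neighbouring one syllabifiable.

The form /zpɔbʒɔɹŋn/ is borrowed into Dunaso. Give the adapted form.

kɔpɔbɔʒɔɹɔŋɔnɔ

Substitution: /z/ → /k/, giving /kpɔbʒɔɹŋn/.
Syllabifying with onset maximization leaves /k/, /b/, /ɹ/, /ŋ/, /n/ stranded (no codas are permitted; onsets are limited to one consonant).
Inserting the epenthetic vowel yields /k/ → /kɔ/, /b/ → /bɔ/, /ɹ/ → /ɹɔ/, /ŋ/ → /ŋɔ/, /n/ → /nɔ/.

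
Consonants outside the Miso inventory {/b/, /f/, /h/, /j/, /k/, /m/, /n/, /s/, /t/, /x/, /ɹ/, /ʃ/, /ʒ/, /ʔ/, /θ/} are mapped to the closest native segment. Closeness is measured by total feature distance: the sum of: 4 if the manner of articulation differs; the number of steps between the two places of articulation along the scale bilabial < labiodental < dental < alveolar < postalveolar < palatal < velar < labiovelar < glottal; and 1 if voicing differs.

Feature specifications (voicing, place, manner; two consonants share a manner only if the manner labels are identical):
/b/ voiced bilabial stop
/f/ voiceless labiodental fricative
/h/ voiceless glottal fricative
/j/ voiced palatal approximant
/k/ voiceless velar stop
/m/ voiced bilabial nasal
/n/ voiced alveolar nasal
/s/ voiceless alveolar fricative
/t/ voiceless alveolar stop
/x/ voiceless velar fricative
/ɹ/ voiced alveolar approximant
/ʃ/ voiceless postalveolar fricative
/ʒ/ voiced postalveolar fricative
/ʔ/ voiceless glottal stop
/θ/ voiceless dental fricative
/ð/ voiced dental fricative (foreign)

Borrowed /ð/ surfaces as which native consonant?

/θ/ is closest: same manner (fricative), place distance 0 (dental→dental), voicing differs (+1); total 1. Next closest is /f/ at distance 2.

θ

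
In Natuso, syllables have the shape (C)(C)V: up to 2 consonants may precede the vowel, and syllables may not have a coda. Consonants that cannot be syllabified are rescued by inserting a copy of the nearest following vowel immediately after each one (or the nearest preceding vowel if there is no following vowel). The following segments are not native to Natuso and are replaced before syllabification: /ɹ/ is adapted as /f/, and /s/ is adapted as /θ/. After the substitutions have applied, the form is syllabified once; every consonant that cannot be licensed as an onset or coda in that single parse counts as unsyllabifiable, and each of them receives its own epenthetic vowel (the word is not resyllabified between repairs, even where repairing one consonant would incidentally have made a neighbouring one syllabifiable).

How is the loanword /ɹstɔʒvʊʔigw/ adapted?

Substitution: /ɹ/ → /f/, /s/ → /θ/, giving /fθtɔʒvʊʔigw/.
Under (C)(C)V, the unsyllabifiable consonants are /f/, /g/, /w/ (no codas are permitted; onsets may contain at most 2 consonants).
Inserting the epenthetic vowel yields /f/ → /fɔ/, /g/ → /gi/, /w/ → /wi/.

fɔθtɔʒvʊʔigiwi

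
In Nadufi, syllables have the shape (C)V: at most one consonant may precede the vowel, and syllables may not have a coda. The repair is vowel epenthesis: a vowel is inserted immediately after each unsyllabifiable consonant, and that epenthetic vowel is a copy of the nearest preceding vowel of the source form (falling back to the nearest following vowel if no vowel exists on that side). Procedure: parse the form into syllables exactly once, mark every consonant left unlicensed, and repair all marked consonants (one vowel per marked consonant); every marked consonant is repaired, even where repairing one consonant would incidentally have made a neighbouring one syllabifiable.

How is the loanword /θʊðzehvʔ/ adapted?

Under (C)V, the unsyllabifiable consonants are /ð/, /h/, /v/, /ʔ/ (no codas are permitted; onsets are limited to one consonant).
Inserting the epenthetic vowel yields /ð/ → /ðʊ/, /h/ → /he/, /v/ → /ve/, /ʔ/ → /ʔe/.

θʊðʊzeheveʔe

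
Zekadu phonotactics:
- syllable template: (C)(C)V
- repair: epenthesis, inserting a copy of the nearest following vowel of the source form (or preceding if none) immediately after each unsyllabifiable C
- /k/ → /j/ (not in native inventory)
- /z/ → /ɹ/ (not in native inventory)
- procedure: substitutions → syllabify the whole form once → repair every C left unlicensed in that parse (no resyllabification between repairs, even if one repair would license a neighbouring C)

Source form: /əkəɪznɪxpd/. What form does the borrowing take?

əjəɪɹnɪxɪpɪdɪ

Substitution: /k/ → /j/, /z/ → /ɹ/, giving /əjəɪɹnɪxpd/.
Under (C)(C)V, the unsyllabifiable consonants are /x/, /p/, /d/ (no codas are permitted; onsets may contain at most 2 consonants).
Inserting the epenthetic vowel yields /x/ → /xɪ/, /p/ → /pɪ/, /d/ → /dɪ/.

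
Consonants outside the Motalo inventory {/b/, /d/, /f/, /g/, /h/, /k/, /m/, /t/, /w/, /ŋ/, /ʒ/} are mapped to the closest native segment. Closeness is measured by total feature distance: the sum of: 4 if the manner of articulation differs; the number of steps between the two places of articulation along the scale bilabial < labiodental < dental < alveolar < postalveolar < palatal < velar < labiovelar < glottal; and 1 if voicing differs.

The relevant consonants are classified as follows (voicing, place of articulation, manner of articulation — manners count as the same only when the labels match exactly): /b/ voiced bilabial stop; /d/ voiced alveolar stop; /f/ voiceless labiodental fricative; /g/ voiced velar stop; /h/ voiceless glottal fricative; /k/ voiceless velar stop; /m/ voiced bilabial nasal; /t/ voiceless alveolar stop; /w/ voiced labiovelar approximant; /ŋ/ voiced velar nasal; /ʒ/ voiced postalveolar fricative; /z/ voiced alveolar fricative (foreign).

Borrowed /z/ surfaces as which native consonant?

/ʒ/ is closest: same manner (fricative), place distance 1 (alveolar→postalveolar), same voicing; total 1. Next closest is /f/ at distance 3.

ʒ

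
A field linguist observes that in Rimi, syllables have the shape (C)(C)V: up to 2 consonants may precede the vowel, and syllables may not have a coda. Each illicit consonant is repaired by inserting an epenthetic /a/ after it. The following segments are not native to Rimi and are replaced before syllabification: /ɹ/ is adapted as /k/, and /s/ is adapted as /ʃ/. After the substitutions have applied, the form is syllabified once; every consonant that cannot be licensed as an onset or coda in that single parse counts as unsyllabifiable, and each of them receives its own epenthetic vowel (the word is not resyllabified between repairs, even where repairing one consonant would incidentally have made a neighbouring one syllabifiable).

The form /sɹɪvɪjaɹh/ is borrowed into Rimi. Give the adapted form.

Substitution: /s/ → /ʃ/, /ɹ/ → /k/, giving /ʃkɪvɪjakh/.
Syllabifying with onset maximization leaves /k/, /h/ stranded (no codas are permitted; onsets may contain at most 2 consonants).
Inserting the epenthetic vowel yields /k/ → /ka/, /h/ → /ha/.

ʃkɪvɪjakaha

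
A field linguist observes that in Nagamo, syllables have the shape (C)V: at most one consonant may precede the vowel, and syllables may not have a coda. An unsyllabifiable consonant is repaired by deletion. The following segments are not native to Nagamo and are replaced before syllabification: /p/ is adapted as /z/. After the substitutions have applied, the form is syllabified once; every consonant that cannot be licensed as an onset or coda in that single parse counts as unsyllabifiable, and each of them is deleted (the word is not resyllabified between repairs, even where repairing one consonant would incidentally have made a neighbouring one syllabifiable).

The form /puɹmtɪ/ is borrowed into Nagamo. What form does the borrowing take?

zutɪ

Substitution: /p/ → /z/, giving /zuɹmtɪ/.
Syllabifying with onset maximization leaves /ɹ/, /m/ stranded (no codas are permitted; onsets are limited to one consonant).
Deletion applies to /ɹ/, /m/.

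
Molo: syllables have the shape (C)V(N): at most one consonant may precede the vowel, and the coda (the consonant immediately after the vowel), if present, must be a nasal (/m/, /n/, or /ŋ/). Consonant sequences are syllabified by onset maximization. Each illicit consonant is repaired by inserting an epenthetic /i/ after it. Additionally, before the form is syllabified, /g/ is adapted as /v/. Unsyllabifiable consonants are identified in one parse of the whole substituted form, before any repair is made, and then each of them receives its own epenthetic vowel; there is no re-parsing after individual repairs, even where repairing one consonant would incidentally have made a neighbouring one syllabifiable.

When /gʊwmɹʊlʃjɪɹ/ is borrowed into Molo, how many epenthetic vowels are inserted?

After substitution the input is /vʊwmɹʊlʃjɪɹ/.
The unsyllabifiable consonants are /w/, /m/, /l/, /ʃ/, /ɹ/; each receives one epenthetic vowel.

5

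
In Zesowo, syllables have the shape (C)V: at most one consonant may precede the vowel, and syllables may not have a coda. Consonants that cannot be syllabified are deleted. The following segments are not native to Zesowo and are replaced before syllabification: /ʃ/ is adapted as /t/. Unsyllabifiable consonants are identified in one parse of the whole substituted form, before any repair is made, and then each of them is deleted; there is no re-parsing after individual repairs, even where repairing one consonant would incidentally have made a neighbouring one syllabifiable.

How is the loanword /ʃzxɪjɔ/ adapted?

Substitution: /ʃ/ → /t/, giving /tzxɪjɔ/.
Syllabifying with onset maximization leaves /t/, /z/ stranded (no codas are permitted; onsets are limited to one consonant).
Each unlicensed consonant is deleted: /t/, /z/.

xɪjɔ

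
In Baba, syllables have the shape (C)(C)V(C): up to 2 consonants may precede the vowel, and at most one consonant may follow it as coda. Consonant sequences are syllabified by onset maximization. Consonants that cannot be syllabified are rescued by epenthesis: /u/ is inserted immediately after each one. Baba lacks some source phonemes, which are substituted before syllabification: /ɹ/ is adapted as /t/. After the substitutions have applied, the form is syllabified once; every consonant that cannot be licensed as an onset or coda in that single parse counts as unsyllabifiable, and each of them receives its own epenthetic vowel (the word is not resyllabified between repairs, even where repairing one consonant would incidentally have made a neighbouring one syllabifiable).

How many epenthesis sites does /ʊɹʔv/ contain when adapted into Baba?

After substitution the input is /ʊtʔv/.
The unsyllabifiable consonants are /ʔ/, /v/; each receives one epenthetic vowel.

2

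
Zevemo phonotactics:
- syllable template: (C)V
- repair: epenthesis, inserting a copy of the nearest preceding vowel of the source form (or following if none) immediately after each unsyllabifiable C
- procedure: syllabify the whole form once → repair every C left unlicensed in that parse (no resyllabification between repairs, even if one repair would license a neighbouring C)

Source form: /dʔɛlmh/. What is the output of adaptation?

dɛʔɛlɛmɛhɛ

The consonants /d/, /l/, /m/, /h/ cannot be parsed into a legal (C)V syllable (no codas are permitted; onsets are limited to one consonant).
Epenthesis after each stranded consonant: /d/ → /dɛ/, /l/ → /lɛ/, /m/ → /mɛ/, /h/ → /hɛ/.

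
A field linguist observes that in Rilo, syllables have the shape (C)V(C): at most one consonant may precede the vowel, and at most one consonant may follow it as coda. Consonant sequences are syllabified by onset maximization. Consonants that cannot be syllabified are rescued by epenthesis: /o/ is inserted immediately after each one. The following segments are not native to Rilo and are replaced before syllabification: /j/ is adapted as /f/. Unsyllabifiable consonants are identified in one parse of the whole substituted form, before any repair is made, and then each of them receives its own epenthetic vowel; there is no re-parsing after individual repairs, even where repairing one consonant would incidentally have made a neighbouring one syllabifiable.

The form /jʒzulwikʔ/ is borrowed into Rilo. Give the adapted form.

foʒozulwikʔo

Substitution: /j/ → /f/, giving /fʒzulwikʔ/.
Under (C)V(C), the unsyllabifiable consonants are /f/, /ʒ/, /ʔ/ (at most one coda consonant is licensed; onsets are limited to one consonant).
Epenthesis after each stranded consonant: /f/ → /fo/, /ʒ/ → /ʒo/, /ʔ/ → /ʔo/.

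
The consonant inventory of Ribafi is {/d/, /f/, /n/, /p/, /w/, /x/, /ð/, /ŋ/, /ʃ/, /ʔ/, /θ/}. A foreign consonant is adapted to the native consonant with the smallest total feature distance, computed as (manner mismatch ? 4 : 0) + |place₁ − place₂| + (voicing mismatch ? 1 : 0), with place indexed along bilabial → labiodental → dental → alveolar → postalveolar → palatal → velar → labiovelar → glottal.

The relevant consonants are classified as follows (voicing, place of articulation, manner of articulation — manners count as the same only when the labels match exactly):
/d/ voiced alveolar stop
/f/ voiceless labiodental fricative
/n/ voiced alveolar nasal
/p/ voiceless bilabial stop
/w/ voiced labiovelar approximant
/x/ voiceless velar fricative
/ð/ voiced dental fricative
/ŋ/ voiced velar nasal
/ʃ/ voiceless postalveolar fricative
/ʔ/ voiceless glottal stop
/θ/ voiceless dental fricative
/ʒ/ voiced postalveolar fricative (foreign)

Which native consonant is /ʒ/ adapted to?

/ʃ/ is closest: same manner (fricative), place distance 0 (postalveolar→postalveolar), voicing differs (+1); total 1. Next closest is /ð/ at distance 2.

ʃ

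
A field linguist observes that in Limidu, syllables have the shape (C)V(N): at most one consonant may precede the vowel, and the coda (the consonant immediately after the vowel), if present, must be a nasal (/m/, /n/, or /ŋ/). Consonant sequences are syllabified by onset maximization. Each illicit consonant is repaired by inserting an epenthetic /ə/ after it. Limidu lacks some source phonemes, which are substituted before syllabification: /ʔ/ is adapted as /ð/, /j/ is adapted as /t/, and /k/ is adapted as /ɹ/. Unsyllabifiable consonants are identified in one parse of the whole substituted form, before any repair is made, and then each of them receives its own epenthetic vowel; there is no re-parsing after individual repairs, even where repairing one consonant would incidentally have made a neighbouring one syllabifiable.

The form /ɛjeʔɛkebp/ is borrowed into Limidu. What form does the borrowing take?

Substitution: /j/ → /t/, /ʔ/ → /ð/, /k/ → /ɹ/, giving /ɛteðɛɹebp/.
Syllabifying with onset maximization leaves /b/, /p/ stranded (only a nasal (/m/, /n/, or /ŋ/) is licensed in coda position; onsets are limited to one consonant).
Epenthesis after each stranded consonant: /b/ → /bə/, /p/ → /pə/.

ɛteðɛɹebəpə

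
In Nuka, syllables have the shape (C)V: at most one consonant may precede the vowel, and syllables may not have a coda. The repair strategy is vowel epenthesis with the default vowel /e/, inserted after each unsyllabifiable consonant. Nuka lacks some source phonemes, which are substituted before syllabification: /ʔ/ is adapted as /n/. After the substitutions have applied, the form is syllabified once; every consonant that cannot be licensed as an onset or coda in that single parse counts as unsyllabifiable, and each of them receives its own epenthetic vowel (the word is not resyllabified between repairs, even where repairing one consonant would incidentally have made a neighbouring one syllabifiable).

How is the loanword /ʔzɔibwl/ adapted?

Substitution: /ʔ/ → /n/, giving /nzɔibwl/.
Under (C)V, the unsyllabifiable consonants are /n/, /b/, /w/, /l/ (no codas are permitted; onsets are limited to one consonant).
Epenthesis after each stranded consonant: /n/ → /ne/, /b/ → /be/, /w/ → /we/, /l/ → /le/.

nezɔibewele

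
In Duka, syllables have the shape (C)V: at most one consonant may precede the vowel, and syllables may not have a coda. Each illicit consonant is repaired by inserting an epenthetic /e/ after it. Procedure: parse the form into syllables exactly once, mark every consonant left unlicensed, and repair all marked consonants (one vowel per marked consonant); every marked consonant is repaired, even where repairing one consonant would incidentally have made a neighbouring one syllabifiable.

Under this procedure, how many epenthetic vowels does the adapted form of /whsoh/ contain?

The unsyllabifiable consonants are /w/, /h/, /h/; each receives one epenthetic vowel.

3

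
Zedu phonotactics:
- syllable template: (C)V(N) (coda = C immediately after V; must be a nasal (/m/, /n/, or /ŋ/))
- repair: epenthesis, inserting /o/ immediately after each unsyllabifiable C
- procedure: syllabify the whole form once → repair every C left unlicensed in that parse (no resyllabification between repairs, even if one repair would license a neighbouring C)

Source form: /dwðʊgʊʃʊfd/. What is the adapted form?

Syllabifying with onset maximization leaves /d/, /w/, /f/, /d/ stranded (only a nasal (/m/, /n/, or /ŋ/) is licensed in coda position; onsets are limited to one consonant).
Each unlicensed consonant becomes the onset of a new syllable: /d/ → /do/, /w/ → /wo/, /f/ → /fo/, /d/ → /do/.

dowoðʊgʊʃʊfodo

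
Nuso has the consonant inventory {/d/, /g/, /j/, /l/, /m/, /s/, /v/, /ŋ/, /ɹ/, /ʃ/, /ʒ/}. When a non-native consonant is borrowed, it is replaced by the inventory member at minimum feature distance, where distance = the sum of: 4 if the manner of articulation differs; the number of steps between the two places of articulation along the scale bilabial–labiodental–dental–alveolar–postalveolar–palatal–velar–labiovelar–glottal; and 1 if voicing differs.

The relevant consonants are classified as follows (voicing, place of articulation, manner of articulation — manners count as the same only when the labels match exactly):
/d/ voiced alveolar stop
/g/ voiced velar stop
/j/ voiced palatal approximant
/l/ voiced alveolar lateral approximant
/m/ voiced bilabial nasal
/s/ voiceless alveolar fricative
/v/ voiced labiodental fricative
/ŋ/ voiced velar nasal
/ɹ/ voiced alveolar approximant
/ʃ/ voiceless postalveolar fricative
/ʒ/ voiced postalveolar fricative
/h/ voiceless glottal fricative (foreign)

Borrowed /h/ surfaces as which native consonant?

ʃ

/ʃ/ is closest: same manner (fricative), place distance 4 (glottal→postalveolar), same voicing; total 4. Next closest is /s/ at distance 5.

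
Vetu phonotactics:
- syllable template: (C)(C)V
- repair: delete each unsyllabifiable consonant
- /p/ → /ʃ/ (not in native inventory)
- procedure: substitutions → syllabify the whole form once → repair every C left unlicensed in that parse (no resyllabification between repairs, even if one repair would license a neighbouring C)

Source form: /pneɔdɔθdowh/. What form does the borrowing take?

ʃneɔdɔθdo

Substitution: /p/ → /ʃ/, giving /ʃneɔdɔθdowh/.
The consonants /w/, /h/ cannot be parsed into a legal (C)(C)V syllable (no codas are permitted; onsets may contain at most 2 consonants).
Deletion applies to /w/, /h/.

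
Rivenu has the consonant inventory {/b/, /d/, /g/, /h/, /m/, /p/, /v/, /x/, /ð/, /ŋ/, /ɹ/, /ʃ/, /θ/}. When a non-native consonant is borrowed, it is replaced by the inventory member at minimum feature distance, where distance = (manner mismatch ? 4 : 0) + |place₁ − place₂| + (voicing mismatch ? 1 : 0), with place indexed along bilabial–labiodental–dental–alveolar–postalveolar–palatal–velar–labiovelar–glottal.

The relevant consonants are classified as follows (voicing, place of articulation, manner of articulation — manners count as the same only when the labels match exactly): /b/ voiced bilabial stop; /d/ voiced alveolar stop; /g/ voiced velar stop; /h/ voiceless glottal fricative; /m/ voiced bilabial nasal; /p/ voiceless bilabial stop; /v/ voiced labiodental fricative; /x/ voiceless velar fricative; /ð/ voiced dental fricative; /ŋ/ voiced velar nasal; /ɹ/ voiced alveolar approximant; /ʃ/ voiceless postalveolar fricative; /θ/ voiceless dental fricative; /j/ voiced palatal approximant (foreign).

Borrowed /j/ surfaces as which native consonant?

/ɹ/ is closest: same manner (approximant), place distance 2 (palatal→alveolar), same voicing; total 2. Next closest is /g/ at distance 5.

ɹ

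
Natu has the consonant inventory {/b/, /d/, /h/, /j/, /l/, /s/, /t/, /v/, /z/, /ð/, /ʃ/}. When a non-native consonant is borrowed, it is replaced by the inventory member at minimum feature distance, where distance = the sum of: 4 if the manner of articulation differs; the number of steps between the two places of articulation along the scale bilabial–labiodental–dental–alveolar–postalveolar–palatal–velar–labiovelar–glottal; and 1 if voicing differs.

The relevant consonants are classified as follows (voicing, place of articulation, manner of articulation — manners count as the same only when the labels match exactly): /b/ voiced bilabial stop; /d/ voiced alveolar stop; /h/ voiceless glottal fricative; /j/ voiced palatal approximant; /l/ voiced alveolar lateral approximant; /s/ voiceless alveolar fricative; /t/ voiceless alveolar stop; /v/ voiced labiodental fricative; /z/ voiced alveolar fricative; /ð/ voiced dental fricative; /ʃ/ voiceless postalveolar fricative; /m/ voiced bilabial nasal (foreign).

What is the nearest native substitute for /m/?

/b/ is closest: manner differs (nasal→stop, +4), place distance 0 (bilabial→bilabial), same voicing; total 4. Next closest is /v/ at distance 5.

b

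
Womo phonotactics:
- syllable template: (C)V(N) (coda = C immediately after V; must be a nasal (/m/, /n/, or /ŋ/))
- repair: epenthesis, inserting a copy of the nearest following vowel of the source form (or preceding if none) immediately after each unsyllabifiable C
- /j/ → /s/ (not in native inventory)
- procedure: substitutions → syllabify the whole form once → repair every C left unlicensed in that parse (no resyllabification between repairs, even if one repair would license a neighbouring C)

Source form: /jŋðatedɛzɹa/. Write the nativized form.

saŋaðatedɛzaɹa

Substitution: /j/ → /s/, giving /sŋðatedɛzɹa/.
The consonants /s/, /ŋ/, /z/ cannot be parsed into a legal (C)V(N) syllable (only a nasal (/m/, /n/, or /ŋ/) is licensed in coda position; onsets are limited to one consonant).
Epenthesis after each stranded consonant: /s/ → /sa/, /ŋ/ → /ŋa/, /z/ → /za/.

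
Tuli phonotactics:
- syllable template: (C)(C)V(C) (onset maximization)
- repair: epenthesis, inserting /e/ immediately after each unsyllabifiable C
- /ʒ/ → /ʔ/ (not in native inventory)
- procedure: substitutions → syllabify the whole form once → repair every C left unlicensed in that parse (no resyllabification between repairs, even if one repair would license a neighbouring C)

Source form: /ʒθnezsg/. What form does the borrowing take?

Substitution: /ʒ/ → /ʔ/, giving /ʔθnezsg/.
Under (C)(C)V(C), the unsyllabifiable consonants are /ʔ/, /s/, /g/ (at most one coda consonant is licensed; onsets may contain at most 2 consonants).
Epenthesis after each stranded consonant: /ʔ/ → /ʔe/, /s/ → /se/, /g/ → /ge/.

ʔeθnezsege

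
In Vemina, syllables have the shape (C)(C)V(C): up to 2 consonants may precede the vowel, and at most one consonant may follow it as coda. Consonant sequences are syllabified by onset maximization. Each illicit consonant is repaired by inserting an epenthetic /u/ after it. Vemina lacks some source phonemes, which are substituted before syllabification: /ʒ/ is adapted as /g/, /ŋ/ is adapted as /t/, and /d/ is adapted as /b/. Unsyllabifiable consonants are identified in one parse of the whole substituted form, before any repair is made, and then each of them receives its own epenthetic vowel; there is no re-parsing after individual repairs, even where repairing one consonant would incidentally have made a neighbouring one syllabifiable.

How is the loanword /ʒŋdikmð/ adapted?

gutbikmuðu

Substitution: /ʒ/ → /g/, /ŋ/ → /t/, /d/ → /b/, giving /gtbikmð/.
Under (C)(C)V(C), the unsyllabifiable consonants are /g/, /m/, /ð/ (at most one coda consonant is licensed; onsets may contain at most 2 consonants).
Epenthesis after each stranded consonant: /g/ → /gu/, /m/ → /mu/, /ð/ → /ðu/.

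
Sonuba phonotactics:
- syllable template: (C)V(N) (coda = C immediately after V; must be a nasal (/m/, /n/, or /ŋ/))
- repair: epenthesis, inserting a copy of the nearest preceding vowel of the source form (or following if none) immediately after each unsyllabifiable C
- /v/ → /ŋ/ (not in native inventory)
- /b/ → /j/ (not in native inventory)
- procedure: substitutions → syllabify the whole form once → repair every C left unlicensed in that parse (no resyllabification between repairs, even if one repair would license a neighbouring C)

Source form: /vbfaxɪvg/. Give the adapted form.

ŋajafaxɪŋgɪ

Substitution: /v/ → /ŋ/, /b/ → /j/, giving /ŋjfaxɪŋg/.
The consonants /ŋ/, /j/, /g/ cannot be parsed into a legal (C)V(N) syllable (only a nasal (/m/, /n/, or /ŋ/) is licensed in coda position; onsets are limited to one consonant).
Inserting the epenthetic vowel yields /ŋ/ → /ŋa/, /j/ → /ja/, /g/ → /gɪ/.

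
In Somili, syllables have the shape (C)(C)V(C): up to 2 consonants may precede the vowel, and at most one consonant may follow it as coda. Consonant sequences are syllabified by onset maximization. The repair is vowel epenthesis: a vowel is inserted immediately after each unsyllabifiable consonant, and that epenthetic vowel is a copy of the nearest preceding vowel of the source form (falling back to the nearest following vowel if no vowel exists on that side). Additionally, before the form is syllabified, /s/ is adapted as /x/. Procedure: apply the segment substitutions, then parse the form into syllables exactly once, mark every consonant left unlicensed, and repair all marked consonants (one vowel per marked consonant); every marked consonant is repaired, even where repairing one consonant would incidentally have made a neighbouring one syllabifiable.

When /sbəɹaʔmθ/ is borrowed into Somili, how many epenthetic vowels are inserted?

2

After substitution the input is /xbəɹaʔmθ/.
The unsyllabifiable consonants are /m/, /θ/; each receives one epenthetic vowel.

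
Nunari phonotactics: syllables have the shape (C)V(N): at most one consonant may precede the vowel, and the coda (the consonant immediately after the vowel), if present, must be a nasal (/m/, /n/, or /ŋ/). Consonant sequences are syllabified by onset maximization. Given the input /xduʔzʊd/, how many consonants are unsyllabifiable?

3

Under (C)V(N), the unsyllabifiable consonants are /x/, /ʔ/, /d/ (only a nasal (/m/, /n/, or /ŋ/) is licensed in coda position; onsets are limited to one consonant).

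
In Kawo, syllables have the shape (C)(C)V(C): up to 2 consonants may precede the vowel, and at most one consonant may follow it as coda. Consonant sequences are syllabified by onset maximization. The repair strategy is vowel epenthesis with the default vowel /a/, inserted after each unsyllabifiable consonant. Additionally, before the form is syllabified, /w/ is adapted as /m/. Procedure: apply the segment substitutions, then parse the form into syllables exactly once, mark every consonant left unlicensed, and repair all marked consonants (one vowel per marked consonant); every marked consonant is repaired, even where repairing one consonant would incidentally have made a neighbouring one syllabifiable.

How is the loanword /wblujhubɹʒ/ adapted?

mablujhubɹaʒa

Substitution: /w/ → /m/, giving /mblujhubɹʒ/.
Syllabifying with onset maximization leaves /m/, /ɹ/, /ʒ/ stranded (at most one coda consonant is licensed; onsets may contain at most 2 consonants).
Epenthesis after each stranded consonant: /m/ → /ma/, /ɹ/ → /ɹa/, /ʒ/ → /ʒa/.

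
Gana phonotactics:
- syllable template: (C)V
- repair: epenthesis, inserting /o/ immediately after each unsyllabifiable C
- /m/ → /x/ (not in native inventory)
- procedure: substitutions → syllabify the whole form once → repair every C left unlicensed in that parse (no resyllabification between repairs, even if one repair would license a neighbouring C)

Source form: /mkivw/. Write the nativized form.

Substitution: /m/ → /x/, giving /xkivw/.
Under (C)V, the unsyllabifiable consonants are /x/, /v/, /w/ (no codas are permitted; onsets are limited to one consonant).
Each unlicensed consonant becomes the onset of a new syllable: /x/ → /xo/, /v/ → /vo/, /w/ → /wo/.

xokivowo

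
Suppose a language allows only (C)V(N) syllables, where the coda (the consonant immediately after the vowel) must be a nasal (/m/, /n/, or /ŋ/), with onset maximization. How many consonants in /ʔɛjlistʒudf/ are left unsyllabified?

Under (C)V(N), the unsyllabifiable consonants are /j/, /s/, /t/, /d/, /f/ (only a nasal (/m/, /n/, or /ŋ/) is licensed in coda position; onsets are limited to one consonant).

5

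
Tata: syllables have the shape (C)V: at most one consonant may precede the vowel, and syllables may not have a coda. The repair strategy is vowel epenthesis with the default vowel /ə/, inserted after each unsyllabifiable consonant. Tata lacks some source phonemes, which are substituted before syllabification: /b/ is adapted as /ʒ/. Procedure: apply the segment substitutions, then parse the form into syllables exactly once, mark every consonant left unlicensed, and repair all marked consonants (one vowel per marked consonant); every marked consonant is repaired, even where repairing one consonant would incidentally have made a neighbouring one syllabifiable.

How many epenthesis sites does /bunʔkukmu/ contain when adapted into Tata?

3

After substitution the input is /ʒunʔkukmu/.
The unsyllabifiable consonants are /n/, /ʔ/, /k/; each receives one epenthetic vowel.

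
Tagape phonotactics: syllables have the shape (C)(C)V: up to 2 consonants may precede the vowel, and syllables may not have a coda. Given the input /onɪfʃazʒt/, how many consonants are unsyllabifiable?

3

Under (C)(C)V, the unsyllabifiable consonants are /z/, /ʒ/, /t/ (no codas are permitted; onsets may contain at most 2 consonants).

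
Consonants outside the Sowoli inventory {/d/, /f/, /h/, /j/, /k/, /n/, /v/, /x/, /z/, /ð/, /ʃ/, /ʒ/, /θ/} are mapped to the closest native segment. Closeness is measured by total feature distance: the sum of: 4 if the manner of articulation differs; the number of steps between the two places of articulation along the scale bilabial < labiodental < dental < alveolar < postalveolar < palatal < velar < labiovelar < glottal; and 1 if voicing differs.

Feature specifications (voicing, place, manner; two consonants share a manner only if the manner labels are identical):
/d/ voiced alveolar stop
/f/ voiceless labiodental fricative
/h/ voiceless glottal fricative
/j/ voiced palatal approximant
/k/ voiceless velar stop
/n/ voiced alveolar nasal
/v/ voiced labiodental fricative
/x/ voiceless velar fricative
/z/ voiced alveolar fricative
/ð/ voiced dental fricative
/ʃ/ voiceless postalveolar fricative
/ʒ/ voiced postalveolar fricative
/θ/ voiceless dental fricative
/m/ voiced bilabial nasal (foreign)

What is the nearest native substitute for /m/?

/n/ is closest: same manner (nasal), place distance 3 (bilabial→alveolar), same voicing; total 3. Next closest is /v/ at distance 5.

n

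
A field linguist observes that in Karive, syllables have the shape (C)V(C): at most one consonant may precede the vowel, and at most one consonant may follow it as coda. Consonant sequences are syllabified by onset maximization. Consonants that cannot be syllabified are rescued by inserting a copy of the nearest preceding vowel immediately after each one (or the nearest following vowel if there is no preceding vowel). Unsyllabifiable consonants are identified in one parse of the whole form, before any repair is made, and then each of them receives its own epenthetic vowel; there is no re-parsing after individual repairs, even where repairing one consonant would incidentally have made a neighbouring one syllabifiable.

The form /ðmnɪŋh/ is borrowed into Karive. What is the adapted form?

ðɪmɪnɪŋhɪ

Syllabifying with onset maximization leaves /ð/, /m/, /h/ stranded (at most one coda consonant is licensed; onsets are limited to one consonant).
Inserting the epenthetic vowel yields /ð/ → /ðɪ/, /m/ → /mɪ/, /h/ → /hɪ/.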